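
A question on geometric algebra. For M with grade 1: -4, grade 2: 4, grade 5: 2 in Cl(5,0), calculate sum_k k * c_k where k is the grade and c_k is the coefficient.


Grade-weighted sum = sum of grade_k * coefficient_k
1*(-4) = -4
2*4 = 8
5*2 = 10
Total = -4 + 8 + 10 = 14


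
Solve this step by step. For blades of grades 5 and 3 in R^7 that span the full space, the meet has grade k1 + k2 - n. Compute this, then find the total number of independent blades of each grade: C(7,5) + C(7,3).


Meet grade = grade(A) + grade(B) - n
= 5 + 3 - 7 = 1
C(7,5) = 21
C(7,3) = 35
dim_A + dim_B = 21 + 35 = 56


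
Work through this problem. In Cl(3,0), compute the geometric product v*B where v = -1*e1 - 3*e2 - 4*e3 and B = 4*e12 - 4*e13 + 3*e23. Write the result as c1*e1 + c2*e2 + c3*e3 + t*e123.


vB has grade-1 (vector) and grade-3 (trivector) parts: vB = (v _| B) + (v ^ B).
Vector part <vB>_1:
  e1: -v2*b12 - v3*b13 = -(-3)*(4) - (-4)*(-4) = -4
  e2: v1*b12 - v3*b23 = (-1)*(4) - (-4)*(3) = 8
  e3: v1*b13 + v2*b23 = (-1)*(-4) + (-3)*(3) = -5
Trivector part <vB>_3:
  e123: v1*b23 - v2*b13 + v3*b12 = (-1)*(3) - (-3)*(-4) + (-4)*(4) = -31
vB = -4*e1 + 8*e2 - 5*e3 - 31*e123


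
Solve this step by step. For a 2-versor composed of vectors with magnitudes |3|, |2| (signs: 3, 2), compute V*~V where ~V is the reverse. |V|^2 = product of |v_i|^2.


Each vector v_i has |v_i|^2 = s_i^2
Squared scales: 3^2 = 9, 2^2 = 4
|V|^2 = 9 * 4
= 36


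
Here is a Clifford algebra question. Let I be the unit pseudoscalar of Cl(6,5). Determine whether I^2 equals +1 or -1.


The pseudoscalar I = e1...e_n (product of all n generators) of Cl(p,q) satisfies I^2 = (-1)^(q + n(n-1)/2).
p = 6, q = 5, n = p + q = 11
n(n-1)/2 = 11 * 10 / 2 = 55
Exponent = q + n(n-1)/2 = 5 + 55 = 60
I^2 = (-1)^60 = +1


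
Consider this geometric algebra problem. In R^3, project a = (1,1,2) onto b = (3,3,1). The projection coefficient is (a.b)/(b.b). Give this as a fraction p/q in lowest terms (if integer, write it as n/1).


Projection coefficient = (a . b) / (b . b)
a . b = 1*3 + 1*3 + 2*1
= 3 + 3 + 2 = 8
b . b = 3^2 + 3^2 + 1^2
= 9 + 9 + 1 = 19
Coefficient = 8/19
In lowest terms: 8/19


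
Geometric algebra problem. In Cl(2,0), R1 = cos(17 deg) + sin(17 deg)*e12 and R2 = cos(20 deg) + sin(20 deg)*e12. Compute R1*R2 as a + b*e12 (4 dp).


Same-plane rotors commute and their half-angles add:
R1*R2 = cos(a1 + a2) + sin(a1 + a2)*e12.
a1 + a2 = 17 + 20 = 37 deg
cos(37 deg) = 0.7986
sin(37 deg) = 0.6018
R1*R2 = 0.7986 + 0.6018*e12


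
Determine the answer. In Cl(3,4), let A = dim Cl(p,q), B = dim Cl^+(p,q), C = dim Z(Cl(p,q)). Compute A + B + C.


n = 3 + 4 = 7
Total dim = 2^7 = 128
Even subalgebra dim = 2^6 = 64
n is odd, so center dim = 2
Sum = 128 + 64 + 2 = 194


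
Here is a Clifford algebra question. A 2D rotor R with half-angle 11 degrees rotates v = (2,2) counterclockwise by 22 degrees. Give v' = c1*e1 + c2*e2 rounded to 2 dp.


Rotor R = cos(11deg) - sin(11deg)*e12
Rotation angle theta = 2 * 11 = 22 degrees
v' = R*v*~R rotates v by theta.
cos(22deg) = 0.9272, sin(22deg) = 0.3746
v'_1 = 2*cos(22deg) - 2*sin(22deg)
= 2*0.9272 - 2*0.3746
= 1.11
v'_2 = 2*sin(22deg) + 2*cos(22deg)
= 2*0.3746 + 2*0.9272
= 2.60
v' = 1.11*e1 + 2.60*e2


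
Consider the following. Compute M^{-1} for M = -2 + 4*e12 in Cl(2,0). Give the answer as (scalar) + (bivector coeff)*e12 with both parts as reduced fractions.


M = -2 + 4*e12, where e12^2 = -1.
Since M commutes with its reverse ~M = a - b*e12, M * ~M = a^2 - b^2*e12^2 = a^2 + b^2.
So M^{-1} = ~M / (a^2 + b^2) = (a - b*e12)/(a^2 + b^2).
a^2 + b^2 = 4 + 16 = 20
Scalar part = -2/20 = -1/10
Bivector coeff = -4/20 = -1/5
M^{-1} = -1/10 - 1/5*e12


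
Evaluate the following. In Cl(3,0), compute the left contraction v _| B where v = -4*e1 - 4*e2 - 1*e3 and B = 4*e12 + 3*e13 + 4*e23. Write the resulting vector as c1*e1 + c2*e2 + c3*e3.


Left contraction v _| B = <vB>_1 (grade-1 part of the geometric product vB).
Using e1_|e12 = e2, e2_|e12 = -e1, e1_|e13 = e3, e3_|e13 = -e1, e2_|e23 = e3, e3_|e23 = -e2:
e1 coeff: -v2*b12 - v3*b13 = -(-4)*(4) - (-1)*(3) = 19
e2 coeff: v1*b12 - v3*b23 = (-4)*(4) - (-1)*(4) = -12
e3 coeff: v1*b13 + v2*b23 = (-4)*(3) + (-4)*(4) = -28
v _| B = 19*e1 - 12*e2 - 28*e3


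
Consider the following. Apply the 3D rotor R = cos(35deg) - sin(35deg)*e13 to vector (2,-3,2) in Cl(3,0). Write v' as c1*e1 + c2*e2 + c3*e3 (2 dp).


Rotor R = cos(35deg) - sin(35deg)*e13
Rotation angle theta = 2 * 35 = 70 degrees in the e13 plane (e1 -> e3).
The component perpendicular to the plane (e2) is invariant: v'_2 = v2 = -3.00
cos(70deg) = 0.3420, sin(70deg) = 0.9397
v'_1 = v1*cos(theta) - v3*sin(theta) = 2*0.3420 - 2*0.9397 = -1.20
v'_3 = v1*sin(theta) + v3*cos(theta) = 2*0.9397 + 2*0.3420 = 2.56
v' = -1.20*e1 - 3.00*e2 + 2.56*e3


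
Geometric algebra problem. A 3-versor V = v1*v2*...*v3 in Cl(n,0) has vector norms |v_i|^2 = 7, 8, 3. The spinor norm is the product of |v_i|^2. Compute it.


Spinor norm N(V) = |v1|^2 * |v2|^2 * ... * |v3|^2
= 7 * 8 * 3
Running product: 7, 56, 168
N(V) = 168


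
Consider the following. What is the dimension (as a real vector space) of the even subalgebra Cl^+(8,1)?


Even subalgebra dimension = 2^(n-1)
n = 8 + 1 = 9
2^(9 - 1) = 2^8 = 256
Verification: sum of C(9,k) for even k = 1 + 36 + 126 + 84 + 9 = 256
Result = 256


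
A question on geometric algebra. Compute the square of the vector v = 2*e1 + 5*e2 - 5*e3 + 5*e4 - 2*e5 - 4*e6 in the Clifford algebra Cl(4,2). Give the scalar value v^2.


v^2 = sum of c_i^2 * e_i^2
Positive signature terms (e_i^2 = +1): 2^2 + 5^2 + (-5)^2 + 5^2 = 79
Negative signature terms (e_j^2 = -1): (-2)^2 + (-4)^2 = 20
v^2 = 79 - 20 = 59


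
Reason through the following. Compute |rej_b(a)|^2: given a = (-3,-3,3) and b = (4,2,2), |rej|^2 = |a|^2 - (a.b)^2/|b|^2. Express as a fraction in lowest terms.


|a|^2 = (-3)^2 + (-3)^2 + 3^2 = 27
|b|^2 = 4^2 + 2^2 + 2^2 = 24
a . b = (-3)*4 + (-3)*2 + 3*2 = -12
(a.b)^2 = (-12)^2 = 144
|rej|^2 = 27 - 144/24
= (648 - 144)/24
= 504/24
In lowest terms: 21/1


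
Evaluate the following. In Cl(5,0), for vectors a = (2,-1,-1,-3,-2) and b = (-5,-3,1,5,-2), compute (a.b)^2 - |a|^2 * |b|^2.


a . b = 2*(-5) + (-1)*(-3) + (-1)*1 + (-3)*5 + (-2)*(-2)
= -10 + 3 + (-1) + (-15) + 4 = -19
|a|^2 = 2^2 + (-1)^2 + (-1)^2 + (-3)^2 + (-2)^2 = 19
|b|^2 = (-5)^2 + (-3)^2 + 1^2 + 5^2 + (-2)^2 = 64
(a.b)^2 = (-19)^2 = 361
|a|^2 * |b|^2 = 19 * 64 = 1216
Result = 361 - 1216 = -855


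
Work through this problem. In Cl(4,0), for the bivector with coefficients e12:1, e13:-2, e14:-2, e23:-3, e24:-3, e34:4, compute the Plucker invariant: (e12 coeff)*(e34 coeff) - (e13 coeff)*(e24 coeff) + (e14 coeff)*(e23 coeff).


Plucker relation: af - be + cd
a*f = 1*4 = 4
b*e = (-2)*(-3) = 6
c*d = (-2)*(-3) = 6
af - be + cd = 4 - 6 + 6
= 4


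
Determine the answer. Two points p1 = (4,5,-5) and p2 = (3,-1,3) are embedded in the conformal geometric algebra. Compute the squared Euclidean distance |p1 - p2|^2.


p1 - p2 = (1, 6, -8)
|p1 - p2|^2 = 1^2 + 6^2 + (-8)^2
= 1 + 36 + 64
= 101


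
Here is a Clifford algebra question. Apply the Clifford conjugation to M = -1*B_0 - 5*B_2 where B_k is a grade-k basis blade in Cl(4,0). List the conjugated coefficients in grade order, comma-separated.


Clifford conjugate sign for grade k: (-1)^(k(k+1)/2)
Grade 0: (-1)^(0*1/2) = (-1)^0 = 1, coeff -1 -> -1
Grade 2: (-1)^(2*3/2) = (-1)^3 = -1, coeff -5 -> 5
Conjugated coefficients: -1, 5


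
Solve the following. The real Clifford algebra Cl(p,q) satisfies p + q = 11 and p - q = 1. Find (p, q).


We need p + q = 11 and p - q = 1.
Adding: 2p = 11 + 1 = 12, so p = 6.
Then q = 11 - 6 = 5.
(p, q) = (6, 5)


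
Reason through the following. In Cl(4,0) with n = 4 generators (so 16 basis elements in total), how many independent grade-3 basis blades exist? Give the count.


Number of grade-k basis blades in Cl(p,q) with n = p + q is C(n, k).
n = 4 + 0 = 4
C(4, 3) = 4! / (3! * 1!)
= 24 / (6 * 1)
= 4


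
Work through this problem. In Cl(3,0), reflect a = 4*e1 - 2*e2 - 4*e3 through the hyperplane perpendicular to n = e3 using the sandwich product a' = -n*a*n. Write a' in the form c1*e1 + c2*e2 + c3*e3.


Reflection formula: a' = -n*a*n, with n = e3 (unit vector, n^2 = 1).
For reflection through hyperplane perp to e3:
The component along e3 flips sign, others stay.
a = (4, -2, -4)
a' = (4, -2, 4)
a' = 4*e1 - 2*e2 + 4*e3


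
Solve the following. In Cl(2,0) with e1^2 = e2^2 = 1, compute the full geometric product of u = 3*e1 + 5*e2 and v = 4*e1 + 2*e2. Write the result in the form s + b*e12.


Expand: (3*e1 + 5*e2)(4*e1 + 2*e2)
= 3*4*e1e1 + 3*2*e1e2 + 5*4*e2e1 + 5*2*e2e2
Using e1^2 = e2^2 = 1, e2e1 = -e1e2:
Scalar part s = 3*4 + 5*2 = 12 + 10 = 22
Bivector part b = 3*2 - 5*4 = 6 - 20 = -14
uv = 22 - 14*e12


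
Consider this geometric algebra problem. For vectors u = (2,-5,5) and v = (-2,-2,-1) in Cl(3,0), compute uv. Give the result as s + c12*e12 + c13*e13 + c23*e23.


In Cl(3,0): e_i^2 = 1, e_ie_j = -e_je_i for i != j.
Scalar part = u . v = 2*(-2) + (-5)*(-2) + 5*(-1)
= -4 + 10 + (-5) = 1
e12 coeff = 2*(-2) - (-5)*(-2) = -4 - 10 = -14
e13 coeff = 2*(-1) - 5*(-2) = -2 - (-10) = 8
e23 coeff = (-5)*(-1) - 5*(-2) = 5 - (-10) = 15
uv = 1 - 14*e12 + 8*e13 + 15*e23


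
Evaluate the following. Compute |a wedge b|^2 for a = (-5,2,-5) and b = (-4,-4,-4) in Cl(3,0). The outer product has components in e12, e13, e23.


a wedge b = (a1*b2 - a2*b1)*e12 + (a1*b3 - a3*b1)*e13 + (a2*b3 - a3*b2)*e23
e12 coeff: (-5)*(-4) - 2*(-4) = 20 - (-8) = 28
e13 coeff: (-5)*(-4) - (-5)*(-4) = 20 - 20 = 0
e23 coeff: 2*(-4) - (-5)*(-4) = -8 - 20 = -28
|a wedge b|^2 = 28^2 + 0^2 + (-28)^2
= 784 + 0 + 784
= 1568


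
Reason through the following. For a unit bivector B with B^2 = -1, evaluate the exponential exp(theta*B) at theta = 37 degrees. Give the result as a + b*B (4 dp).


For a unit bivector B with B^2 = -1, the exponential series gives
e^(theta*B) = cos(theta) + sin(theta)*B (the GA analogue of Euler's formula).
theta = 37 degrees = 0.645772 rad
cos(37 deg) = 0.7986
sin(37 deg) = 0.6018
exp(theta*B) = 0.7986 + 0.6018*B


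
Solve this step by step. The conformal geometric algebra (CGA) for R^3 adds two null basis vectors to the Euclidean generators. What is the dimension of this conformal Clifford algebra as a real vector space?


The conformal model of R^3 uses Cl(4,1): the 3 Euclidean generators plus two extra orthogonal generators e+ (e+^2 = +1) and e- (e-^2 = -1), from which the null vectors e0, einf are built.
Number of generators m = 3 + 2 = 5.
dim Cl(p,q) = 2^m = 2^5 = 32


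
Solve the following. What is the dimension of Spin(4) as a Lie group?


Spin(n) double-covers SO(n); both have Lie algebra so(n) of dimension n(n-1)/2.
n = 4
n(n-1) = 4 * 3 = 12
dim Spin(4) = 12/2 = 6


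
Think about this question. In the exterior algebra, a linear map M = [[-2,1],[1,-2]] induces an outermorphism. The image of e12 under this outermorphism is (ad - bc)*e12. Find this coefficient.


The outermorphism of a linear map f sends e1^e2 to f(e1)^f(e2).
f(e1) = -2*e1 + 1*e2
f(e2) = 1*e1 - 2*e2
f(e1) ^ f(e2) = (-2*e1 + 1*e2) ^ (1*e1 - 2*e2)
= (-2)*(-2)*e12 + 1*1*e21
= (4 - 1)*e12
= 3*e12
Coefficient = 3


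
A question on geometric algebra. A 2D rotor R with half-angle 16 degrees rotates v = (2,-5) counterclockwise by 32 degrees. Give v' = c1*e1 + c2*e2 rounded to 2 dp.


Rotor R = cos(16deg) - sin(16deg)*e12
Rotation angle theta = 2 * 16 = 32 degrees
v' = R*v*~R rotates v by theta.
cos(32deg) = 0.8480, sin(32deg) = 0.5299
v'_1 = 2*cos(32deg) - (-5)*sin(32deg)
= 2*0.8480 - (-5)*0.5299
= 4.35
v'_2 = 2*sin(32deg) + (-5)*cos(32deg)
= 2*0.5299 + (-5)*0.8480
= -3.18
v' = 4.35*e1 - 3.18*e2


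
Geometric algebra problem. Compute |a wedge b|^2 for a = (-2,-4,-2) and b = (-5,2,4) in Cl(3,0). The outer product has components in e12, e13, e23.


a wedge b = (a1*b2 - a2*b1)*e12 + (a1*b3 - a3*b1)*e13 + (a2*b3 - a3*b2)*e23
e12 coeff: (-2)*2 - (-4)*(-5) = -4 - 20 = -24
e13 coeff: (-2)*4 - (-2)*(-5) = -8 - 10 = -18
e23 coeff: (-4)*4 - (-2)*2 = -16 - (-4) = -12
|a wedge b|^2 = (-24)^2 + (-18)^2 + (-12)^2
= 576 + 324 + 144
= 1044


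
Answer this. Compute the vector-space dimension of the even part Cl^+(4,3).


Even subalgebra dimension = 2^(n-1)
n = 4 + 3 = 7
2^(7 - 1) = 2^6 = 64
Verification: sum of C(7,k) for even k = 1 + 21 + 35 + 7 = 64
Result = 64


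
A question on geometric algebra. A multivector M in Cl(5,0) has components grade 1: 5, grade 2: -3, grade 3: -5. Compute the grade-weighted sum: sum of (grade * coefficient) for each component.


Grade-weighted sum = sum of grade_k * coefficient_k
1*5 = 5
2*(-3) = -6
3*(-5) = -15
Total = 5 + (-6) + (-15) = -16


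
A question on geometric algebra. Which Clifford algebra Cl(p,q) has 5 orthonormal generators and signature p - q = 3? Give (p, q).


We need p + q = 5 and p - q = 3.
Adding: 2p = 5 + 3 = 8, so p = 4.
Then q = 5 - 4 = 1.
(p, q) = (4, 1)


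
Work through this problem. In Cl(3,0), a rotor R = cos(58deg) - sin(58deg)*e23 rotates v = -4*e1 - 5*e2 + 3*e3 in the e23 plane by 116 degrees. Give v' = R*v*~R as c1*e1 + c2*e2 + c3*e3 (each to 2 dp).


Rotor R = cos(58deg) - sin(58deg)*e23
Rotation angle theta = 2 * 58 = 116 degrees in the e23 plane (e2 -> e3).
The component perpendicular to the plane (e1) is invariant: v'_1 = v1 = -4.00
cos(116deg) = -0.4384, sin(116deg) = 0.8988
v'_2 = v2*cos(theta) - v3*sin(theta) = -5*(-0.4384) - 3*0.8988 = -0.50
v'_3 = v2*sin(theta) + v3*cos(theta) = -5*0.8988 + 3*(-0.4384) = -5.81
v' = -4.00*e1 - 0.50*e2 - 5.81*e3


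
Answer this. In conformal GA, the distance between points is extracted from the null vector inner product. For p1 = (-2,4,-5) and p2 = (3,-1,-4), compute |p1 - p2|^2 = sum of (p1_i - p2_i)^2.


p1 - p2 = (-5, 5, -1)
|p1 - p2|^2 = (-5)^2 + 5^2 + (-1)^2
= 25 + 25 + 1
= 51


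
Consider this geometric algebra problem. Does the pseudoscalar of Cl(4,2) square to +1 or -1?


The pseudoscalar I = e1...e_n (product of all n generators) of Cl(p,q) satisfies I^2 = (-1)^(q + n(n-1)/2).
p = 4, q = 2, n = p + q = 6
n(n-1)/2 = 6 * 5 / 2 = 15
Exponent = q + n(n-1)/2 = 2 + 15 = 17
I^2 = (-1)^17 = -1


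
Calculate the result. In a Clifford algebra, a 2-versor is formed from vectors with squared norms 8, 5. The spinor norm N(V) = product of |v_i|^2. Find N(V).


Spinor norm N(V) = |v1|^2 * |v2|^2 * ... * |v2|^2
= 8 * 5
Running product: 8, 40
N(V) = 40


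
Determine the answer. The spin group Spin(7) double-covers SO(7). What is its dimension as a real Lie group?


Spin(n) double-covers SO(n); both have Lie algebra so(n) of dimension n(n-1)/2.
n = 7
n(n-1) = 7 * 6 = 42
dim Spin(7) = 42/2 = 21


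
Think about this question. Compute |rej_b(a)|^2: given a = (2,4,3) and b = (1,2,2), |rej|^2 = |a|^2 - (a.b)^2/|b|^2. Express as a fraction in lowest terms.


|a|^2 = 2^2 + 4^2 + 3^2 = 29
|b|^2 = 1^2 + 2^2 + 2^2 = 9
a . b = 2*1 + 4*2 + 3*2 = 16
(a.b)^2 = 16^2 = 256
|rej|^2 = 29 - 256/9
= (261 - 256)/9
= 5/9
In lowest terms: 5/9


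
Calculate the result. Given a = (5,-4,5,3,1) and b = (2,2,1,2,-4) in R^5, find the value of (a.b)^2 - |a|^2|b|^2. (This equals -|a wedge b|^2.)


a . b = 5*2 + (-4)*2 + 5*1 + 3*2 + 1*(-4)
= 10 + (-8) + 5 + 6 + (-4) = 9
|a|^2 = 5^2 + (-4)^2 + 5^2 + 3^2 + 1^2 = 76
|b|^2 = 2^2 + 2^2 + 1^2 + 2^2 + (-4)^2 = 29
(a.b)^2 = 9^2 = 81
|a|^2 * |b|^2 = 76 * 29 = 2204
Result = 81 - 2204 = -2123


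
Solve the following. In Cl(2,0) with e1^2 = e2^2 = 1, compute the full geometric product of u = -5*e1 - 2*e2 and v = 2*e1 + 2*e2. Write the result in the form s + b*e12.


Expand: (-5*e1 - 2*e2)(2*e1 + 2*e2)
= (-5)*2*e1e1 + (-5)*2*e1e2 + (-2)*2*e2e1 + (-2)*2*e2e2
Using e1^2 = e2^2 = 1, e2e1 = -e1e2:
Scalar part s = (-5)*2 + (-2)*2 = -10 + (-4) = -14
Bivector part b = (-5)*2 - (-2)*2 = -10 - (-4) = -6
uv = -14 - 6*e12


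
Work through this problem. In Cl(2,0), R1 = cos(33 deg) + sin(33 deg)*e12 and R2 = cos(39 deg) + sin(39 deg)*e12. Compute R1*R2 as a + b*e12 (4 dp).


Same-plane rotors commute and their half-angles add:
R1*R2 = cos(a1 + a2) + sin(a1 + a2)*e12.
a1 + a2 = 33 + 39 = 72 deg
cos(72 deg) = 0.3090
sin(72 deg) = 0.9511
R1*R2 = 0.3090 + 0.9511*e12


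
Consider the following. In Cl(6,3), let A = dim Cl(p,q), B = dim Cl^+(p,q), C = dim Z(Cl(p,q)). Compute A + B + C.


n = 6 + 3 = 9
Total dim = 2^9 = 512
Even subalgebra dim = 2^8 = 256
n is odd, so center dim = 2
Sum = 512 + 256 + 2 = 770


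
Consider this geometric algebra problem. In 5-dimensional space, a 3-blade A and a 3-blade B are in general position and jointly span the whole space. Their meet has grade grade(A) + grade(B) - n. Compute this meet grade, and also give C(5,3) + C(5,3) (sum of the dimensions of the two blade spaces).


Meet grade = grade(A) + grade(B) - n
= 3 + 3 - 5 = 1
C(5,3) = 10
C(5,3) = 10
dim_A + dim_B = 10 + 10 = 20


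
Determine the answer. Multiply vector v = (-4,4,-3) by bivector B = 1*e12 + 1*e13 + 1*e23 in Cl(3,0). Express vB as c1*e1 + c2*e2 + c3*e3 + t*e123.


vB has grade-1 (vector) and grade-3 (trivector) parts: vB = (v _| B) + (v ^ B).
Vector part <vB>_1:
  e1: -v2*b12 - v3*b13 = -(4)*(1) - (-3)*(1) = -1
  e2: v1*b12 - v3*b23 = (-4)*(1) - (-3)*(1) = -1
  e3: v1*b13 + v2*b23 = (-4)*(1) + (4)*(1) = 0
Trivector part <vB>_3:
  e123: v1*b23 - v2*b13 + v3*b12 = (-4)*(1) - (4)*(1) + (-3)*(1) = -11
vB = -1*e1 - 1*e2 + 0*e3 - 11*e123


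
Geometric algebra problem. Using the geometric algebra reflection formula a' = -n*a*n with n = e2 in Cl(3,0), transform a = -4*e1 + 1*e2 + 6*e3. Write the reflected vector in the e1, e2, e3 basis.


Reflection formula: a' = -n*a*n, with n = e2 (unit vector, n^2 = 1).
For reflection through hyperplane perp to e2:
The component along e2 flips sign, others stay.
a = (-4, 1, 6)
a' = (-4, -1, 6)
a' = -4*e1 - 1*e2 + 6*e3


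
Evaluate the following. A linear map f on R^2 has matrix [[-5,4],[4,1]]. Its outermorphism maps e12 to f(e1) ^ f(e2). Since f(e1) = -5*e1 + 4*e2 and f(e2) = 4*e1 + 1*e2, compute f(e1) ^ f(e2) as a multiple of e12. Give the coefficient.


The outermorphism of a linear map f sends e1^e2 to f(e1)^f(e2).
f(e1) = -5*e1 + 4*e2
f(e2) = 4*e1 + 1*e2
f(e1) ^ f(e2) = (-5*e1 + 4*e2) ^ (4*e1 + 1*e2)
= (-5)*1*e12 + 4*4*e21
= (-5 - 16)*e12
= -21*e12
Coefficient = -21


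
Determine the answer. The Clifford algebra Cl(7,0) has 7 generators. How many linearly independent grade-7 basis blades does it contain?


Number of grade-k basis blades in Cl(p,q) with n = p + q is C(n, k).
n = 7 + 0 = 7
C(7, 7) = 7! / (7! * 0!)
= 5040 / (5040 * 1)
= 1


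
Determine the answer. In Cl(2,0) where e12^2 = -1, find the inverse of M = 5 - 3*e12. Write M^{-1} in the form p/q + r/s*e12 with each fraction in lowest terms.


M = 5 - 3*e12, where e12^2 = -1.
Since M commutes with its reverse ~M = a - b*e12, M * ~M = a^2 - b^2*e12^2 = a^2 + b^2.
So M^{-1} = ~M / (a^2 + b^2) = (a - b*e12)/(a^2 + b^2).
a^2 + b^2 = 25 + 9 = 34
Scalar part = 5/34 = 5/34
Bivector coeff = 3/34 = 3/34
M^{-1} = 5/34 + 3/34*e12


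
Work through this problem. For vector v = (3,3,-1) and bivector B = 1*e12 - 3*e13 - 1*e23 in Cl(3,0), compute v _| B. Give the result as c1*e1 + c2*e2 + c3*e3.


Left contraction v _| B = <vB>_1 (grade-1 part of the geometric product vB).
Using e1_|e12 = e2, e2_|e12 = -e1, e1_|e13 = e3, e3_|e13 = -e1, e2_|e23 = e3, e3_|e23 = -e2:
e1 coeff: -v2*b12 - v3*b13 = -(3)*(1) - (-1)*(-3) = -6
e2 coeff: v1*b12 - v3*b23 = (3)*(1) - (-1)*(-1) = 2
e3 coeff: v1*b13 + v2*b23 = (3)*(-3) + (3)*(-1) = -12
v _| B = -6*e1 + 2*e2 - 12*e3


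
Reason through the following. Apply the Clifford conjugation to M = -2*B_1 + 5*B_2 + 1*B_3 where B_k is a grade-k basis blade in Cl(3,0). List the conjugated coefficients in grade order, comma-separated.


Clifford conjugate sign for grade k: (-1)^(k(k+1)/2)
Grade 1: (-1)^(1*2/2) = (-1)^1 = -1, coeff -2 -> 2
Grade 2: (-1)^(2*3/2) = (-1)^3 = -1, coeff 5 -> -5
Grade 3: (-1)^(3*4/2) = (-1)^6 = 1, coeff 1 -> 1
Conjugated coefficients: 2, -5, 1


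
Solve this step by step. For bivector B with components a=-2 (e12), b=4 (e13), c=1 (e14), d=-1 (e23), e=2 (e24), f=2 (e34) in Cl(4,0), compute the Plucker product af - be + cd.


Plucker relation: af - be + cd
a*f = (-2)*2 = -4
b*e = 4*2 = 8
c*d = 1*(-1) = -1
af - be + cd = -4 - 8 + (-1)
= -13


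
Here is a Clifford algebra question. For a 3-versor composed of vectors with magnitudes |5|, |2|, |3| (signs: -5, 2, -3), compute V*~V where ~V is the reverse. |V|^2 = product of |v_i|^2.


Each vector v_i has |v_i|^2 = s_i^2
Squared scales: (-5)^2 = 25, 2^2 = 4, (-3)^2 = 9
|V|^2 = 25 * 4 * 9
= 900


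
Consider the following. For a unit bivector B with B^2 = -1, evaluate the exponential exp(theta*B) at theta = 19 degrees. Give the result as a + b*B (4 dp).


For a unit bivector B with B^2 = -1, the exponential series gives
e^(theta*B) = cos(theta) + sin(theta)*B (the GA analogue of Euler's formula).
theta = 19 degrees = 0.331613 rad
cos(19 deg) = 0.9455
sin(19 deg) = 0.3256
exp(theta*B) = 0.9455 + 0.3256*B


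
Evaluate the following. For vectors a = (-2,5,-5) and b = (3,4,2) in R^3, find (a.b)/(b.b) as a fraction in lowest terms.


Projection coefficient = (a . b) / (b . b)
a . b = (-2)*3 + 5*4 + (-5)*2
= -6 + 20 + (-10) = 4
b . b = 3^2 + 4^2 + 2^2
= 9 + 16 + 4 = 29
Coefficient = 4/29
In lowest terms: 4/29


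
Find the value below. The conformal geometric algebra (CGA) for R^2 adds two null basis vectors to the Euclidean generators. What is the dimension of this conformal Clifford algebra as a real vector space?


The conformal model of R^2 uses Cl(3,1): the 2 Euclidean generators plus two extra orthogonal generators e+ (e+^2 = +1) and e- (e-^2 = -1), from which the null vectors e0, einf are built.
Number of generators m = 2 + 2 = 4.
dim Cl(p,q) = 2^m = 2^4 = 16


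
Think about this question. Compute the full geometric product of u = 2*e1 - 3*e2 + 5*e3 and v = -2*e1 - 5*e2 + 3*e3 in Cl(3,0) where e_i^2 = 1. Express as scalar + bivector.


In Cl(3,0): e_i^2 = 1, e_ie_j = -e_je_i for i != j.
Scalar part = u . v = 2*(-2) + (-3)*(-5) + 5*3
= -4 + 15 + 15 = 26
e12 coeff = 2*(-5) - (-3)*(-2) = -10 - 6 = -16
e13 coeff = 2*3 - 5*(-2) = 6 - (-10) = 16
e23 coeff = (-3)*3 - 5*(-5) = -9 - (-25) = 16
uv = 26 - 16*e12 + 16*e13 + 16*e23


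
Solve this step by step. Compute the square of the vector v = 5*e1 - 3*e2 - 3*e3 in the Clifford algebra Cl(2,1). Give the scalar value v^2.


v^2 = sum of c_i^2 * e_i^2
Positive signature terms (e_i^2 = +1): 5^2 + (-3)^2 = 34
Negative signature terms (e_j^2 = -1): (-3)^2 = 9
v^2 = 34 - 9 = 25


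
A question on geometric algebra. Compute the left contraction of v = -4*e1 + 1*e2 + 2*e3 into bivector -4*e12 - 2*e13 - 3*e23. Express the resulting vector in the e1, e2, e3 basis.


Left contraction v _| B = <vB>_1 (grade-1 part of the geometric product vB).
Using e1_|e12 = e2, e2_|e12 = -e1, e1_|e13 = e3, e3_|e13 = -e1, e2_|e23 = e3, e3_|e23 = -e2:
e1 coeff: -v2*b12 - v3*b13 = -(1)*(-4) - (2)*(-2) = 8
e2 coeff: v1*b12 - v3*b23 = (-4)*(-4) - (2)*(-3) = 22
e3 coeff: v1*b13 + v2*b23 = (-4)*(-2) + (1)*(-3) = 5
v _| B = 8*e1 + 22*e2 + 5*e3


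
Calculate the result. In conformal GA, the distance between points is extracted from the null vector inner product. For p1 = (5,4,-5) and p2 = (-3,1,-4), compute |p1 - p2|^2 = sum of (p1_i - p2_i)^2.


p1 - p2 = (8, 3, -1)
|p1 - p2|^2 = 8^2 + 3^2 + (-1)^2
= 64 + 9 + 1
= 74


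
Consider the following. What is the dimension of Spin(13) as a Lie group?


Spin(n) double-covers SO(n); both have Lie algebra so(n) of dimension n(n-1)/2.
n = 13
n(n-1) = 13 * 12 = 156
dim Spin(13) = 156/2 = 78


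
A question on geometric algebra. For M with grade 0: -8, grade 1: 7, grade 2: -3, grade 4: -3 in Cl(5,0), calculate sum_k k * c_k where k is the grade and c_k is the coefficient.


Grade-weighted sum = sum of grade_k * coefficient_k
0*(-8) = 0
1*7 = 7
2*(-3) = -6
4*(-3) = -12
Total = 0 + 7 + (-6) + (-12) = -11


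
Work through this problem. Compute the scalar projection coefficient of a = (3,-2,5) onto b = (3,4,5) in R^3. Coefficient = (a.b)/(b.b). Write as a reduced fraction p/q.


Projection coefficient = (a . b) / (b . b)
a . b = 3*3 + (-2)*4 + 5*5
= 9 + (-8) + 25 = 26
b . b = 3^2 + 4^2 + 5^2
= 9 + 16 + 25 = 50
Coefficient = 26/50
In lowest terms: 13/25


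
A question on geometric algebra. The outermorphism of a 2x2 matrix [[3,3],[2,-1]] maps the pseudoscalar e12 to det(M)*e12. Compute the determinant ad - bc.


The outermorphism of a linear map f sends e1^e2 to f(e1)^f(e2).
f(e1) = 3*e1 + 2*e2
f(e2) = 3*e1 - 1*e2
f(e1) ^ f(e2) = (3*e1 + 2*e2) ^ (3*e1 - 1*e2)
= 3*(-1)*e12 + 2*3*e21
= (-3 - 6)*e12
= -9*e12
Coefficient = -9


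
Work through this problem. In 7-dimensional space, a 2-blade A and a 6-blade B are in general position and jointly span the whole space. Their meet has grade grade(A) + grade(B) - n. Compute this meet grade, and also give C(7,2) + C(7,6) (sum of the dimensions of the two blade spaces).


Meet grade = grade(A) + grade(B) - n
= 2 + 6 - 7 = 1
C(7,2) = 21
C(7,6) = 7
dim_A + dim_B = 21 + 7 = 28


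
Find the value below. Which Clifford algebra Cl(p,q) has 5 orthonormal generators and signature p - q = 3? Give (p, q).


We need p + q = 5 and p - q = 3.
Adding: 2p = 5 + 3 = 8, so p = 4.
Then q = 5 - 4 = 1.
(p, q) = (4, 1)


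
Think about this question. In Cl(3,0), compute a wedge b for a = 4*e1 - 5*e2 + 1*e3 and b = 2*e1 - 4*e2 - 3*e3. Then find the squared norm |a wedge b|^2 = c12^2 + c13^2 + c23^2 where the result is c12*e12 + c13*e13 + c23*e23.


a wedge b = (a1*b2 - a2*b1)*e12 + (a1*b3 - a3*b1)*e13 + (a2*b3 - a3*b2)*e23
e12 coeff: 4*(-4) - (-5)*2 = -16 - (-10) = -6
e13 coeff: 4*(-3) - 1*2 = -12 - 2 = -14
e23 coeff: (-5)*(-3) - 1*(-4) = 15 - (-4) = 19
|a wedge b|^2 = (-6)^2 + (-14)^2 + 19^2
= 36 + 196 + 361
= 593


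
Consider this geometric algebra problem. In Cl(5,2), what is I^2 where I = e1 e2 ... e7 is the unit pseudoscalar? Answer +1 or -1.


The pseudoscalar I = e1...e_n (product of all n generators) of Cl(p,q) satisfies I^2 = (-1)^(q + n(n-1)/2).
p = 5, q = 2, n = p + q = 7
n(n-1)/2 = 7 * 6 / 2 = 21
Exponent = q + n(n-1)/2 = 2 + 21 = 23
I^2 = (-1)^23 = -1


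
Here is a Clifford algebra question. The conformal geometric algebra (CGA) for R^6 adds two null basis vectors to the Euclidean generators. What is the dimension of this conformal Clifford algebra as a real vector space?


The conformal model of R^6 uses Cl(7,1): the 6 Euclidean generators plus two extra orthogonal generators e+ (e+^2 = +1) and e- (e-^2 = -1), from which the null vectors e0, einf are built.
Number of generators m = 6 + 2 = 8.
dim Cl(p,q) = 2^m = 2^8 = 256


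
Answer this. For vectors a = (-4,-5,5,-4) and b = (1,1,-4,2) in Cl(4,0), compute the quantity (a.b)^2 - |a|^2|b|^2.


a . b = (-4)*1 + (-5)*1 + 5*(-4) + (-4)*2
= -4 + (-5) + (-20) + (-8) = -37
|a|^2 = (-4)^2 + (-5)^2 + 5^2 + (-4)^2 = 82
|b|^2 = 1^2 + 1^2 + (-4)^2 + 2^2 = 22
(a.b)^2 = (-37)^2 = 1369
|a|^2 * |b|^2 = 82 * 22 = 1804
Result = 1369 - 1804 = -435


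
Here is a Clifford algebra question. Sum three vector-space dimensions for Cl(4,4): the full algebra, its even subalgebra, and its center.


n = 4 + 4 = 8
Total dim = 2^8 = 256
Even subalgebra dim = 2^7 = 128
n is even, so center dim = 1
Sum = 256 + 128 + 1 = 385


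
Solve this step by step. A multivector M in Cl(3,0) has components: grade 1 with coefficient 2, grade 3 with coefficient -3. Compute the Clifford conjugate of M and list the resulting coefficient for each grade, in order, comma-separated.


Clifford conjugate sign for grade k: (-1)^(k(k+1)/2)
Grade 1: (-1)^(1*2/2) = (-1)^1 = -1, coeff 2 -> -2
Grade 3: (-1)^(3*4/2) = (-1)^6 = 1, coeff -3 -> -3
Conjugated coefficients: -2, -3


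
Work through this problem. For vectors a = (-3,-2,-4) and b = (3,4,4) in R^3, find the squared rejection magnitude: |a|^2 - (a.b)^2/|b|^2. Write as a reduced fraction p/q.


|a|^2 = (-3)^2 + (-2)^2 + (-4)^2 = 29
|b|^2 = 3^2 + 4^2 + 4^2 = 41
a . b = (-3)*3 + (-2)*4 + (-4)*4 = -33
(a.b)^2 = (-33)^2 = 1089
|rej|^2 = 29 - 1089/41
= (1189 - 1089)/41
= 100/41
In lowest terms: 100/41


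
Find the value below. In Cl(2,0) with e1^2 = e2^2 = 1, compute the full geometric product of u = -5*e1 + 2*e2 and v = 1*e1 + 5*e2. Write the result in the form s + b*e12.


Expand: (-5*e1 + 2*e2)(1*e1 + 5*e2)
= (-5)*1*e1e1 + (-5)*5*e1e2 + 2*1*e2e1 + 2*5*e2e2
Using e1^2 = e2^2 = 1, e2e1 = -e1e2:
Scalar part s = (-5)*1 + 2*5 = -5 + 10 = 5
Bivector part b = (-5)*5 - 2*1 = -25 - 2 = -27
uv = 5 - 27*e12


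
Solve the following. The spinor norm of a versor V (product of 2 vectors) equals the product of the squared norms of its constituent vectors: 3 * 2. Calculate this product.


Spinor norm N(V) = |v1|^2 * |v2|^2 * ... * |v2|^2
= 3 * 2
Running product: 3, 6
N(V) = 6


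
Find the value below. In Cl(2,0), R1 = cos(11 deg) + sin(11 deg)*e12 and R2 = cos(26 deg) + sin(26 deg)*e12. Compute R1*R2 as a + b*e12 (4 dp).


Same-plane rotors commute and their half-angles add:
R1*R2 = cos(a1 + a2) + sin(a1 + a2)*e12.
a1 + a2 = 11 + 26 = 37 deg
cos(37 deg) = 0.7986
sin(37 deg) = 0.6018
R1*R2 = 0.7986 + 0.6018*e12


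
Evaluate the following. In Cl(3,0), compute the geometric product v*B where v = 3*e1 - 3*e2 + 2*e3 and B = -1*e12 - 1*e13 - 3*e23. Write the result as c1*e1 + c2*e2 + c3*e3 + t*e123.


vB has grade-1 (vector) and grade-3 (trivector) parts: vB = (v _| B) + (v ^ B).
Vector part <vB>_1:
  e1: -v2*b12 - v3*b13 = -(-3)*(-1) - (2)*(-1) = -1
  e2: v1*b12 - v3*b23 = (3)*(-1) - (2)*(-3) = 3
  e3: v1*b13 + v2*b23 = (3)*(-1) + (-3)*(-3) = 6
Trivector part <vB>_3:
  e123: v1*b23 - v2*b13 + v3*b12 = (3)*(-3) - (-3)*(-1) + (2)*(-1) = -14
vB = -1*e1 + 3*e2 + 6*e3 - 14*e123


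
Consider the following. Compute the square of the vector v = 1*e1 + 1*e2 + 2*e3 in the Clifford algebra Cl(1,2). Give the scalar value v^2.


v^2 = sum of c_i^2 * e_i^2
Positive signature terms (e_i^2 = +1): 1^2 = 1
Negative signature terms (e_j^2 = -1): 1^2 + 2^2 = 5
v^2 = 1 - 5 = -4


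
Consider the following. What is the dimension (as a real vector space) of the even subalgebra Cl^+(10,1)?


Even subalgebra dimension = 2^(n-1)
n = 10 + 1 = 11
2^(11 - 1) = 2^10 = 1024
Verification: sum of C(11,k) for even k = 1 + 55 + 330 + 462 + 165 + 11 = 1024
Result = 1024


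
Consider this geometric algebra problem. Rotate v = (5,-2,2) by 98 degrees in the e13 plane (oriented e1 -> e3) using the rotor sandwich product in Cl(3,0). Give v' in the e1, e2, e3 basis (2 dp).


Rotor R = cos(49deg) - sin(49deg)*e13
Rotation angle theta = 2 * 49 = 98 degrees in the e13 plane (e1 -> e3).
The component perpendicular to the plane (e2) is invariant: v'_2 = v2 = -2.00
cos(98deg) = -0.1392, sin(98deg) = 0.9903
v'_1 = v1*cos(theta) - v3*sin(theta) = 5*(-0.1392) - 2*0.9903 = -2.68
v'_3 = v1*sin(theta) + v3*cos(theta) = 5*0.9903 + 2*(-0.1392) = 4.67
v' = -2.68*e1 - 2.00*e2 + 4.67*e3


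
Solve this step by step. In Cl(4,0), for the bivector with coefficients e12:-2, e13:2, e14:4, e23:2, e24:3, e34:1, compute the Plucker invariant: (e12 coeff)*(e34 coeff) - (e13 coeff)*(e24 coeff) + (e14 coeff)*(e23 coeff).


Plucker relation: af - be + cd
a*f = (-2)*1 = -2
b*e = 2*3 = 6
c*d = 4*2 = 8
af - be + cd = -2 - 6 + 8
= 0


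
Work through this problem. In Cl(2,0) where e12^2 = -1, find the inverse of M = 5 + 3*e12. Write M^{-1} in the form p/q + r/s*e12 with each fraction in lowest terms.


M = 5 + 3*e12, where e12^2 = -1.
Since M commutes with its reverse ~M = a - b*e12, M * ~M = a^2 - b^2*e12^2 = a^2 + b^2.
So M^{-1} = ~M / (a^2 + b^2) = (a - b*e12)/(a^2 + b^2).
a^2 + b^2 = 25 + 9 = 34
Scalar part = 5/34 = 5/34
Bivector coeff = -3/34 = -3/34
M^{-1} = 5/34 - 3/34*e12


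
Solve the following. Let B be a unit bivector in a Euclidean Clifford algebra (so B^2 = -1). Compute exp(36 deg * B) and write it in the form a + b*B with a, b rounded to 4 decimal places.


For a unit bivector B with B^2 = -1, the exponential series gives
e^(theta*B) = cos(theta) + sin(theta)*B (the GA analogue of Euler's formula).
theta = 36 degrees = 0.628319 rad
cos(36 deg) = 0.8090
sin(36 deg) = 0.5878
exp(theta*B) = 0.8090 + 0.5878*B


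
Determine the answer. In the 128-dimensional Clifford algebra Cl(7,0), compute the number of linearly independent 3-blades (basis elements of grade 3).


Number of grade-k basis blades in Cl(p,q) with n = p + q is C(n, k).
n = 7 + 0 = 7
C(7, 3) = 7! / (3! * 4!)
= 5040 / (6 * 24)
= 35


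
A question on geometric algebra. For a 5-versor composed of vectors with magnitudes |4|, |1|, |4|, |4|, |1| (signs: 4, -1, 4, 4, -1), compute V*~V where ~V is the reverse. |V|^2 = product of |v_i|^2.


Each vector v_i has |v_i|^2 = s_i^2
Squared scales: 4^2 = 16, (-1)^2 = 1, 4^2 = 16, 4^2 = 16, (-1)^2 = 1
|V|^2 = 16 * 1 * 16 * 16 * 1
= 4096


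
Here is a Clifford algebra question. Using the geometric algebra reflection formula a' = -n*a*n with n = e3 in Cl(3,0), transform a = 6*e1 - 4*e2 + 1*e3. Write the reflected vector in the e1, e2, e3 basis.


Reflection formula: a' = -n*a*n, with n = e3 (unit vector, n^2 = 1).
For reflection through hyperplane perp to e3:
The component along e3 flips sign, others stay.
a = (6, -4, 1)
a' = (6, -4, -1)
a' = 6*e1 - 4*e2 - 1*e3


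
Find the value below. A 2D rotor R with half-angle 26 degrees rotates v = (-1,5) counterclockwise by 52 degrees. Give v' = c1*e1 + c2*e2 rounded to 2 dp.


Rotor R = cos(26deg) - sin(26deg)*e12
Rotation angle theta = 2 * 26 = 52 degrees
v' = R*v*~R rotates v by theta.
cos(52deg) = 0.6157, sin(52deg) = 0.7880
v'_1 = -1*cos(52deg) - 5*sin(52deg)
= -1*0.6157 - 5*0.7880
= -4.56
v'_2 = -1*sin(52deg) + 5*cos(52deg)
= -1*0.7880 + 5*0.6157
= 2.29
v' = -4.56*e1 + 2.29*e2


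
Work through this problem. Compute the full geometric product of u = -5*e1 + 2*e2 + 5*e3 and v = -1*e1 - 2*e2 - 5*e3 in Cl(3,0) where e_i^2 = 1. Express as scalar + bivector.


In Cl(3,0): e_i^2 = 1, e_ie_j = -e_je_i for i != j.
Scalar part = u . v = (-5)*(-1) + 2*(-2) + 5*(-5)
= 5 + (-4) + (-25) = -24
e12 coeff = (-5)*(-2) - 2*(-1) = 10 - (-2) = 12
e13 coeff = (-5)*(-5) - 5*(-1) = 25 - (-5) = 30
e23 coeff = 2*(-5) - 5*(-2) = -10 - (-10) = 0
uv = -24 + 12*e12 + 30*e13 + 0*e23


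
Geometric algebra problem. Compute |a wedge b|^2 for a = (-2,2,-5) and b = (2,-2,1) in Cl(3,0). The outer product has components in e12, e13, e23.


a wedge b = (a1*b2 - a2*b1)*e12 + (a1*b3 - a3*b1)*e13 + (a2*b3 - a3*b2)*e23
e12 coeff: (-2)*(-2) - 2*2 = 4 - 4 = 0
e13 coeff: (-2)*1 - (-5)*2 = -2 - (-10) = 8
e23 coeff: 2*1 - (-5)*(-2) = 2 - 10 = -8
|a wedge b|^2 = 0^2 + 8^2 + (-8)^2
= 0 + 64 + 64
= 128


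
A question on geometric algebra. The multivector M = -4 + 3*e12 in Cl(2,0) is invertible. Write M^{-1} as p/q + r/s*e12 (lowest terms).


M = -4 + 3*e12, where e12^2 = -1.
Since M commutes with its reverse ~M = a - b*e12, M * ~M = a^2 - b^2*e12^2 = a^2 + b^2.
So M^{-1} = ~M / (a^2 + b^2) = (a - b*e12)/(a^2 + b^2).
a^2 + b^2 = 16 + 9 = 25
Scalar part = -4/25 = -4/25
Bivector coeff = -3/25 = -3/25
M^{-1} = -4/25 - 3/25*e12


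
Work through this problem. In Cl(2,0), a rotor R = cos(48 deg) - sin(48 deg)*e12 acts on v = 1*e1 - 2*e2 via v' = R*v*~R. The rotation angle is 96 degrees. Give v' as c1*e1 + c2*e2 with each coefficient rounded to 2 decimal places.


Rotor R = cos(48deg) - sin(48deg)*e12
Rotation angle theta = 2 * 48 = 96 degrees
v' = R*v*~R rotates v by theta.
cos(96deg) = -0.1045, sin(96deg) = 0.9945
v'_1 = 1*cos(96deg) - (-2)*sin(96deg)
= 1*(-0.1045) - (-2)*0.9945
= 1.88
v'_2 = 1*sin(96deg) + (-2)*cos(96deg)
= 1*0.9945 + (-2)*(-0.1045)
= 1.20
v' = 1.88*e1 + 1.20*e2


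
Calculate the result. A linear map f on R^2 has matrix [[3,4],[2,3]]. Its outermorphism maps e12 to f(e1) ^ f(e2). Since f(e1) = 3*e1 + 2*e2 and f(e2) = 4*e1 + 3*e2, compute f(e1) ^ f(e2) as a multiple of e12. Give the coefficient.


The outermorphism of a linear map f sends e1^e2 to f(e1)^f(e2).
f(e1) = 3*e1 + 2*e2
f(e2) = 4*e1 + 3*e2
f(e1) ^ f(e2) = (3*e1 + 2*e2) ^ (4*e1 + 3*e2)
= 3*3*e12 + 2*4*e21
= (9 - 8)*e12
= 1*e12
Coefficient = 1


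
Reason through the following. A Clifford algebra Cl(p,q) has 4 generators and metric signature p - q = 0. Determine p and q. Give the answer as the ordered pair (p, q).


We need p + q = 4 and p - q = 0.
Adding: 2p = 4 + 0 = 4, so p = 2.
Then q = 4 - 2 = 2.
(p, q) = (2, 2)


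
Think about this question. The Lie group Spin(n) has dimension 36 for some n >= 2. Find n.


dim Spin(n) = dim so(n) = n(n-1)/2.
Solve n(n-1)/2 = 36, i.e. n^2 - n - 72 = 0.
Discriminant = 1 + 8*36 = 289
n = (1 + sqrt(289))/2 = (1 + 17)/2 = 9


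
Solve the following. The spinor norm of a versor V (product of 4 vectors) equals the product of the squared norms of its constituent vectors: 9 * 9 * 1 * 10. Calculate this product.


Spinor norm N(V) = |v1|^2 * |v2|^2 * ... * |v4|^2
= 9 * 9 * 1 * 10
Running product: 9, 81, 81, 810
N(V) = 810


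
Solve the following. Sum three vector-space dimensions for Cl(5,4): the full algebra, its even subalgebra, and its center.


n = 5 + 4 = 9
Total dim = 2^9 = 512
Even subalgebra dim = 2^8 = 256
n is odd, so center dim = 2
Sum = 512 + 256 + 2 = 770


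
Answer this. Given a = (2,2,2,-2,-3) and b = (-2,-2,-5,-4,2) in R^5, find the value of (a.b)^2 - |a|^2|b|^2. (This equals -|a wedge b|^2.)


a . b = 2*(-2) + 2*(-2) + 2*(-5) + (-2)*(-4) + (-3)*2
= -4 + (-4) + (-10) + 8 + (-6) = -16
|a|^2 = 2^2 + 2^2 + 2^2 + (-2)^2 + (-3)^2 = 25
|b|^2 = (-2)^2 + (-2)^2 + (-5)^2 + (-4)^2 + 2^2 = 53
(a.b)^2 = (-16)^2 = 256
|a|^2 * |b|^2 = 25 * 53 = 1325
Result = 256 - 1325 = -1069


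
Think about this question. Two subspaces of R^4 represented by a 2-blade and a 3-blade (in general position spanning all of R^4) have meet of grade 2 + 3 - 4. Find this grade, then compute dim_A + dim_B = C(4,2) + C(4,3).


Meet grade = grade(A) + grade(B) - n
= 2 + 3 - 4 = 1
C(4,2) = 6
C(4,3) = 4
dim_A + dim_B = 6 + 4 = 10


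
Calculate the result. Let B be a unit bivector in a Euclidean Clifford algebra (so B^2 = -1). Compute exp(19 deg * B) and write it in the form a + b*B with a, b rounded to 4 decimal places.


For a unit bivector B with B^2 = -1, the exponential series gives
e^(theta*B) = cos(theta) + sin(theta)*B (the GA analogue of Euler's formula).
theta = 19 degrees = 0.331613 rad
cos(19 deg) = 0.9455
sin(19 deg) = 0.3256
exp(theta*B) = 0.9455 + 0.3256*B


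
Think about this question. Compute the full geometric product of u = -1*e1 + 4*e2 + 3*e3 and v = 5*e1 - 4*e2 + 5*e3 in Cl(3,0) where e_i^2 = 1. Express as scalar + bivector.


In Cl(3,0): e_i^2 = 1, e_ie_j = -e_je_i for i != j.
Scalar part = u . v = (-1)*5 + 4*(-4) + 3*5
= -5 + (-16) + 15 = -6
e12 coeff = (-1)*(-4) - 4*5 = 4 - 20 = -16
e13 coeff = (-1)*5 - 3*5 = -5 - 15 = -20
e23 coeff = 4*5 - 3*(-4) = 20 - (-12) = 32
uv = -6 - 16*e12 - 20*e13 + 32*e23


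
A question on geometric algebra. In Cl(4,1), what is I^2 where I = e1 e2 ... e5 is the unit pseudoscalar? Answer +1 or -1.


The pseudoscalar I = e1...e_n (product of all n generators) of Cl(p,q) satisfies I^2 = (-1)^(q + n(n-1)/2).
p = 4, q = 1, n = p + q = 5
n(n-1)/2 = 5 * 4 / 2 = 10
Exponent = q + n(n-1)/2 = 1 + 10 = 11
I^2 = (-1)^11 = -1


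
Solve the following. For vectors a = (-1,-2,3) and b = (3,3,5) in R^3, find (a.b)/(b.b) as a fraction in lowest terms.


Projection coefficient = (a . b) / (b . b)
a . b = (-1)*3 + (-2)*3 + 3*5
= -3 + (-6) + 15 = 6
b . b = 3^2 + 3^2 + 5^2
= 9 + 9 + 25 = 43
Coefficient = 6/43
In lowest terms: 6/43


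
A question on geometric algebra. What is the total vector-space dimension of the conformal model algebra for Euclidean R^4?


The conformal model of R^4 uses Cl(5,1): the 4 Euclidean generators plus two extra orthogonal generators e+ (e+^2 = +1) and e- (e-^2 = -1), from which the null vectors e0, einf are built.
Number of generators m = 4 + 2 = 6.
dim Cl(p,q) = 2^m = 2^6 = 64
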